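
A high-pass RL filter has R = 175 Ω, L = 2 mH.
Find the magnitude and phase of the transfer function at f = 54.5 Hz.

Step 1 — Angular frequency: ω = 2π·54.5 = 342.4 rad/s.
Step 2 — Transfer function: H(jω) = jωL/(R + jωL).
Step 3 — Numerator jωL = j·0.6849; denominator R + jωL = 175 + j0.6849.
Step 4 — H = 1.532e-05 + j0.003913.
Step 5 — Magnitude: |H| = 0.003913 (-48.1 dB); phase: φ = 89.8°.

|H| = 0.003913 (-48.1 dB), φ = 89.8°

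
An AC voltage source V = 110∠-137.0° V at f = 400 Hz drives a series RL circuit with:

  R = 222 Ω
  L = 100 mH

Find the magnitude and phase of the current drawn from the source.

Step 1 — Angular frequency: ω = 2π·f = 2π·400 = 2513 rad/s.
Step 2 — Component impedances:
  R: Z = R = 222 Ω
  L: Z = jωL = j·2513·0.1 = 0 + j251.3 Ω
Step 3 — Series combination: Z_total = R + L = 222 + j251.3 Ω = 335.3∠48.5° Ω.
Step 4 — Source phasor: V = 110∠-137.0° V = -80.45 - j75.02 V.
Step 5 — Ohm's law: I = V / Z_total = (-80.45 - j75.02) / (222 + j251.3) = -0.3265 + j0.0317 A.
Step 6 — Convert to polar: |I| = 0.328 A, ∠I = 174.5°.

I = 0.328∠174.5° A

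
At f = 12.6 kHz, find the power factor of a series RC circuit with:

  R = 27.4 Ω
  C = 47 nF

Step 1 — Angular frequency: ω = 2π·f = 2π·1.26e+04 = 7.917e+04 rad/s.
Step 2 — Component impedances:
  R: Z = R = 27.4 Ω
  C: Z = 1/(jωC) = -j/(ω·C) = 0 - j268.8 Ω
Step 3 — Series combination: Z_total = R + C = 27.4 - j268.8 Ω = 270.1∠-84.2° Ω.
Step 4 — Power factor: PF = cos(φ) = Re(Z)/|Z| = 27.4/270.1 = 0.1014.
Step 5 — Type: Im(Z) = -268.8 ⇒ leading (phase φ = -84.2°).

PF = 0.1014 (leading, φ = -84.2°)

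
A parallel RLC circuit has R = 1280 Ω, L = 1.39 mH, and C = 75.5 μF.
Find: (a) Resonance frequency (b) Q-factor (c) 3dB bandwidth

Step 1 — Resonance: ω₀ = 1/√(LC) = 1/√(0.00139·7.55e-05) = 3087 rad/s.
Step 2 — f₀ = ω₀/(2π) = 491.3 Hz.
Step 3 — Parallel Q: Q = R/(ω₀L) = 1280/(3087·0.00139) = 298.3.
Step 4 — Bandwidth: Δω = ω₀/Q = 10.35 rad/s; BW = Δω/(2π) = 1.647 Hz.

(a) f₀ = 491.3 Hz  (b) Q = 298.3  (c) BW = 1.647 Hz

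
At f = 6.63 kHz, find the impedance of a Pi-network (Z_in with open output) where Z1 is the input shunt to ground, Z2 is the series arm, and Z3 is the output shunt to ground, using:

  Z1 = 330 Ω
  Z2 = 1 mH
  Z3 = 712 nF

Step 1 — Angular frequency: ω = 2π·f = 2π·6630 = 4.166e+04 rad/s.
Step 2 — Component impedances:
  Z1: Z = R = 330 Ω
  Z2: Z = jωL = j·4.166e+04·0.001 = 0 + j41.66 Ω
  Z3: Z = 1/(jωC) = -j/(ω·C) = 0 - j33.72 Ω
Step 3 — With open output, the series arm Z2 and the output shunt Z3 appear in series to ground: Z2 + Z3 = 0 + j7.942 Ω.
Step 4 — Parallel with input shunt Z1: Z_in = Z1 || (Z2 + Z3) = 0.191 + j7.938 Ω = 7.94∠88.6° Ω.

Z = 0.191 + j7.938 Ω = 7.94∠88.6° Ω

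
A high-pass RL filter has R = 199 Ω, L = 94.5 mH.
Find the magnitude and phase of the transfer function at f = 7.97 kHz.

Step 1 — Angular frequency: ω = 2π·7970 = 5.008e+04 rad/s.
Step 2 — Transfer function: H(jω) = jωL/(R + jωL).
Step 3 — Numerator jωL = j·4732; denominator R + jωL = 199 + j4732.
Step 4 — H = 0.9982 + j0.04198.
Step 5 — Magnitude: |H| = 0.9991 (-0.0 dB); phase: φ = 2.4°.

|H| = 0.9991 (-0.0 dB), φ = 2.4°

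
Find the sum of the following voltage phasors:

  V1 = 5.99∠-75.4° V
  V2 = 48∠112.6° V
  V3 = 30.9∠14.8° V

Step 1 — Convert each phasor to rectangular form:
  V1 = 5.99·(cos(-75.4°) + j·sin(-75.4°)) = 1.51 - j5.797 V
  V2 = 48·(cos(112.6°) + j·sin(112.6°)) = -18.45 + j44.31 V
  V3 = 30.9·(cos(14.8°) + j·sin(14.8°)) = 29.87 + j7.893 V
Step 2 — Sum components: V_total = 12.94 + j46.41 V.
Step 3 — Convert to polar: |V_total| = 48.18 V, ∠V_total = 74.4°.

V_total = 48.18∠74.4° V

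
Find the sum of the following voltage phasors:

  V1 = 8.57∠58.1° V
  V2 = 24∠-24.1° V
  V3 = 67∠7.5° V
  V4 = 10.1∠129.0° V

Step 1 — Convert each phasor to rectangular form:
  V1 = 8.57·(cos(58.1°) + j·sin(58.1°)) = 4.529 + j7.276 V
  V2 = 24·(cos(-24.1°) + j·sin(-24.1°)) = 21.91 - j9.8 V
  V3 = 67·(cos(7.5°) + j·sin(7.5°)) = 66.43 + j8.745 V
  V4 = 10.1·(cos(129.0°) + j·sin(129.0°)) = -6.356 + j7.849 V
Step 2 — Sum components: V_total = 86.51 + j14.07 V.
Step 3 — Convert to polar: |V_total| = 87.64 V, ∠V_total = 9.2°.

V_total = 87.64∠9.2° V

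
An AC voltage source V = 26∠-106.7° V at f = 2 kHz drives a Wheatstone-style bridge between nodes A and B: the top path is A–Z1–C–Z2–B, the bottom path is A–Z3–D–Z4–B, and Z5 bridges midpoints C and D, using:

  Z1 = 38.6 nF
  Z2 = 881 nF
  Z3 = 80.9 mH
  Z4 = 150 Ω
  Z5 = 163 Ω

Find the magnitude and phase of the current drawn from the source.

Step 1 — Angular frequency: ω = 2π·f = 2π·2000 = 1.257e+04 rad/s.
Step 2 — Component impedances:
  Z1: Z = 1/(jωC) = -j/(ω·C) = 0 - j2062 Ω
  Z2: Z = 1/(jωC) = -j/(ω·C) = 0 - j90.33 Ω
  Z3: Z = jωL = j·1.257e+04·0.0809 = 0 + j1017 Ω
  Z4: Z = R = 150 Ω
  Z5: Z = R = 163 Ω
Step 3 — Bridge requires nodal analysis (the Z5 bridge couples midpoints C and D, so the two paths cannot be reduced to a simple series/parallel combination). Setting node B to ground and injecting 1 A at node A, the 3-node admittance system at A, C, D solves to V_A = Z_AB = 302 + j1983 Ω = 2006∠81.3° Ω.
Step 4 — Source phasor: V = 26∠-106.7° V = -7.471 - j24.9 V.
Step 5 — Ohm's law: I = V / Z_total = (-7.471 - j24.9) / (302 + j1983) = -0.01283 + j0.001813 A.
Step 6 — Convert to polar: |I| = 0.01296 A, ∠I = 172.0°.

I = 0.01296∠172.0° A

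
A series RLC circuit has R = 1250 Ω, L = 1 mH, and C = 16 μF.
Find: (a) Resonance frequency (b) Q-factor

Step 1 — Resonance condition Im(Z)=0 gives ω₀ = 1/√(LC).
Step 2 — ω₀ = 1/√(0.001·1.6e-05) = 7906 rad/s.
Step 3 — f₀ = ω₀/(2π) = 1258 Hz.
Step 4 — Series Q: Q = ω₀L/R = 7906·0.001/1250 = 0.006325.

(a) f₀ = 1258 Hz  (b) Q = 0.006325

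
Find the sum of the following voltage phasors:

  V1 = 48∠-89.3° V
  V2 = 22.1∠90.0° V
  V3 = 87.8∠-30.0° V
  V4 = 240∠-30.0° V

Step 1 — Convert each phasor to rectangular form:
  V1 = 48·(cos(-89.3°) + j·sin(-89.3°)) = 0.5864 - j48 V
  V2 = 22.1·(cos(90.0°) + j·sin(90.0°)) = 0 + j22.1 V
  V3 = 87.8·(cos(-30.0°) + j·sin(-30.0°)) = 76.04 - j43.9 V
  V4 = 240·(cos(-30.0°) + j·sin(-30.0°)) = 207.8 - j120 V
Step 2 — Sum components: V_total = 284.5 - j189.8 V.
Step 3 — Convert to polar: |V_total| = 342 V, ∠V_total = -33.7°.

V_total = 342∠-33.7° V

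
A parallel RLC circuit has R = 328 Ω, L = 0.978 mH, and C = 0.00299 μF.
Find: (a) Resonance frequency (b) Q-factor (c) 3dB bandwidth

Step 1 — Resonance: ω₀ = 1/√(LC) = 1/√(0.000978·2.99e-09) = 5.848e+05 rad/s.
Step 2 — f₀ = ω₀/(2π) = 9.307e+04 Hz.
Step 3 — Parallel Q: Q = R/(ω₀L) = 328/(5.848e+05·0.000978) = 0.5735.
Step 4 — Bandwidth: Δω = ω₀/Q = 1.02e+06 rad/s; BW = Δω/(2π) = 1.623e+05 Hz.

(a) f₀ = 9.307e+04 Hz  (b) Q = 0.5735  (c) BW = 1.623e+05 Hz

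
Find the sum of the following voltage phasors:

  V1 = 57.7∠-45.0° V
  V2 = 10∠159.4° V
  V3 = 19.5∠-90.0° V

Step 1 — Convert each phasor to rectangular form:
  V1 = 57.7·(cos(-45.0°) + j·sin(-45.0°)) = 40.8 - j40.8 V
  V2 = 10·(cos(159.4°) + j·sin(159.4°)) = -9.361 + j3.518 V
  V3 = 19.5·(cos(-90.0°) + j·sin(-90.0°)) = 0 - j19.5 V
Step 2 — Sum components: V_total = 31.44 - j56.78 V.
Step 3 — Convert to polar: |V_total| = 64.9 V, ∠V_total = -61.0°.

V_total = 64.9∠-61.0° V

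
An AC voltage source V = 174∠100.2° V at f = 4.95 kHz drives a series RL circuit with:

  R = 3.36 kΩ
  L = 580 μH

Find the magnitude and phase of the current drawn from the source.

Step 1 — Angular frequency: ω = 2π·f = 2π·4950 = 3.11e+04 rad/s.
Step 2 — Component impedances:
  R: Z = R = 3360 Ω
  L: Z = jωL = j·3.11e+04·0.00058 = 0 + j18.04 Ω
Step 3 — Series combination: Z_total = R + L = 3360 + j18.04 Ω = 3360∠0.3° Ω.
Step 4 — Source phasor: V = 174∠100.2° V = -30.81 + j171.3 V.
Step 5 — Ohm's law: I = V / Z_total = (-30.81 + j171.3) / (3360 + j18.04) = -0.008897 + j0.05102 A.
Step 6 — Convert to polar: |I| = 0.05178 A, ∠I = 99.9°.

I = 0.05178∠99.9° A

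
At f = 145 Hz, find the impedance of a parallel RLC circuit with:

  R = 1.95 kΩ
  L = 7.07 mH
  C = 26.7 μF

Step 1 — Angular frequency: ω = 2π·f = 2π·145 = 911.1 rad/s.
Step 2 — Component impedances:
  R: Z = R = 1950 Ω
  L: Z = jωL = j·911.1·0.00707 = 0 + j6.441 Ω
  C: Z = 1/(jωC) = -j/(ω·C) = 0 - j41.11 Ω
Step 3 — Parallel combination: 1/Z_total = 1/R + 1/L + 1/C; Z_total = 0.02992 + j7.638 Ω = 7.638∠89.8° Ω.

Z = 0.02992 + j7.638 Ω = 7.638∠89.8° Ω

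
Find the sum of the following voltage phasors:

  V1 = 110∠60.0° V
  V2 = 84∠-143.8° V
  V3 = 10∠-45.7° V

Step 1 — Convert each phasor to rectangular form:
  V1 = 110·(cos(60.0°) + j·sin(60.0°)) = 55 + j95.26 V
  V2 = 84·(cos(-143.8°) + j·sin(-143.8°)) = -67.78 - j49.61 V
  V3 = 10·(cos(-45.7°) + j·sin(-45.7°)) = 6.984 - j7.157 V
Step 2 — Sum components: V_total = -5.801 + j38.49 V.
Step 3 — Convert to polar: |V_total| = 38.93 V, ∠V_total = 98.6°.

V_total = 38.93∠98.6° V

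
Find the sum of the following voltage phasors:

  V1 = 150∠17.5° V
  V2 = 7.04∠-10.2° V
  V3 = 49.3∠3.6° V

Step 1 — Convert each phasor to rectangular form:
  V1 = 150·(cos(17.5°) + j·sin(17.5°)) = 143.1 + j45.11 V
  V2 = 7.04·(cos(-10.2°) + j·sin(-10.2°)) = 6.929 - j1.247 V
  V3 = 49.3·(cos(3.6°) + j·sin(3.6°)) = 49.2 + j3.096 V
Step 2 — Sum components: V_total = 199.2 + j46.95 V.
Step 3 — Convert to polar: |V_total| = 204.6 V, ∠V_total = 13.3°.

V_total = 204.6∠13.3° V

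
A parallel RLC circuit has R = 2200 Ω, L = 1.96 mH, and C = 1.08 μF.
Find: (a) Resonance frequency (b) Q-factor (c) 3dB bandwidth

Step 1 — Resonance: ω₀ = 1/√(LC) = 1/√(0.00196·1.08e-06) = 2.174e+04 rad/s.
Step 2 — f₀ = ω₀/(2π) = 3459 Hz.
Step 3 — Parallel Q: Q = R/(ω₀L) = 2200/(2.174e+04·0.00196) = 51.64.
Step 4 — Bandwidth: Δω = ω₀/Q = 420.9 rad/s; BW = Δω/(2π) = 66.98 Hz.

(a) f₀ = 3459 Hz  (b) Q = 51.64  (c) BW = 66.98 Hz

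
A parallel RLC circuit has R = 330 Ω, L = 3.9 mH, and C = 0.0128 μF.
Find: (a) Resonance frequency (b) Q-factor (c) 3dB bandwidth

Step 1 — Resonance: ω₀ = 1/√(LC) = 1/√(0.0039·1.28e-08) = 1.415e+05 rad/s.
Step 2 — f₀ = ω₀/(2π) = 2.253e+04 Hz.
Step 3 — Parallel Q: Q = R/(ω₀L) = 330/(1.415e+05·0.0039) = 0.5978.
Step 4 — Bandwidth: Δω = ω₀/Q = 2.367e+05 rad/s; BW = Δω/(2π) = 3.768e+04 Hz.

(a) f₀ = 2.253e+04 Hz  (b) Q = 0.5978  (c) BW = 3.768e+04 Hz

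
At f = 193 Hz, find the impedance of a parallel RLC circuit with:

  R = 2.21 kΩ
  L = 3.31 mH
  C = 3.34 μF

Step 1 — Angular frequency: ω = 2π·f = 2π·193 = 1213 rad/s.
Step 2 — Component impedances:
  R: Z = R = 2210 Ω
  L: Z = jωL = j·1213·0.00331 = 0 + j4.014 Ω
  C: Z = 1/(jωC) = -j/(ω·C) = 0 - j246.9 Ω
Step 3 — Parallel combination: 1/Z_total = 1/R + 1/L + 1/C; Z_total = 0.007533 + j4.08 Ω = 4.08∠89.9° Ω.

Z = 0.007533 + j4.08 Ω = 4.08∠89.9° Ω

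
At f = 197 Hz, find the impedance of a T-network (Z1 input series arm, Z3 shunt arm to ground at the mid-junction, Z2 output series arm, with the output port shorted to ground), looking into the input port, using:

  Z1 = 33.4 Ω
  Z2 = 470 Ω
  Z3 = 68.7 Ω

Step 1 — Angular frequency: ω = 2π·f = 2π·197 = 1238 rad/s.
Step 2 — Component impedances:
  Z1: Z = R = 33.4 Ω
  Z2: Z = R = 470 Ω
  Z3: Z = R = 68.7 Ω
Step 3 — With the output port shorted to ground, the output series arm Z2 runs from the junction to ground; the shunt arm Z3 also runs from the junction to ground. They appear in parallel: Z3 || Z2 = 59.94 Ω.
Step 4 — Series with input arm Z1: Z_in = Z1 + (Z3 || Z2) = 93.34 Ω = 93.34∠0.0° Ω.

Z = 93.34 Ω = 93.34∠0.0° Ω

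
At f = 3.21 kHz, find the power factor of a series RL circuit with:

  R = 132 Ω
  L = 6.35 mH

Step 1 — Angular frequency: ω = 2π·f = 2π·3210 = 2.017e+04 rad/s.
Step 2 — Component impedances:
  R: Z = R = 132 Ω
  L: Z = jωL = j·2.017e+04·0.00635 = 0 + j128.1 Ω
Step 3 — Series combination: Z_total = R + L = 132 + j128.1 Ω = 183.9∠44.1° Ω.
Step 4 — Power factor: PF = cos(φ) = Re(Z)/|Z| = 132/183.92 = 0.7177.
Step 5 — Type: Im(Z) = 128.1 ⇒ lagging (phase φ = 44.1°).

PF = 0.7177 (lagging, φ = 44.1°)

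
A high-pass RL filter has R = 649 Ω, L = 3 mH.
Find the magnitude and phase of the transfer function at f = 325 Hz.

Step 1 — Angular frequency: ω = 2π·325 = 2042 rad/s.
Step 2 — Transfer function: H(jω) = jωL/(R + jωL).
Step 3 — Numerator jωL = j·6.126; denominator R + jωL = 649 + j6.126.
Step 4 — H = 8.909e-05 + j0.009438.
Step 5 — Magnitude: |H| = 0.009439 (-40.5 dB); phase: φ = 89.5°.

|H| = 0.009439 (-40.5 dB), φ = 89.5°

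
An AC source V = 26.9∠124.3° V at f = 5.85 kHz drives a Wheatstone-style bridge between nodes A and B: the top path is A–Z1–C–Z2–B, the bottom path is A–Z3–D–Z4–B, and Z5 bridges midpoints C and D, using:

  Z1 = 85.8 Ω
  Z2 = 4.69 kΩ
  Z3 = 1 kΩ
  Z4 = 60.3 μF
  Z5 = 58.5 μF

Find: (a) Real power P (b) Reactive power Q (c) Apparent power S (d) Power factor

Step 1 — Angular frequency: ω = 2π·f = 2π·5850 = 3.676e+04 rad/s.
Step 2 — Component impedances:
  Z1: Z = R = 85.8 Ω
  Z2: Z = R = 4690 Ω
  Z3: Z = R = 1000 Ω
  Z4: Z = 1/(jωC) = -j/(ω·C) = 0 - j0.4512 Ω
  Z5: Z = 1/(jωC) = -j/(ω·C) = 0 - j0.4651 Ω
Step 3 — Bridge requires nodal analysis (the Z5 bridge couples midpoints C and D, so the two paths cannot be reduced to a simple series/parallel combination). Setting node B to ground and injecting 1 A at node A, the 3-node admittance system at A, C, D solves to V_A = Z_AB = 79.02 - j0.8456 Ω = 79.02∠-0.6° Ω.
Step 4 — Source phasor: V = 26.9∠124.3° V = -15.16 + j22.22 V.
Step 5 — Current: I = V / Z = -0.1948 + j0.2791 A = 0.3404∠124.9° A.
Step 6 — Complex power: S = V·I* = 9.156 - j0.09799 VA.
Step 7 — Real power: P = Re(S) = 9.156 W.
Step 8 — Reactive power: Q = Im(S) = -0.09799 VAR.
Step 9 — Apparent power: |S| = 9.157 VA.
Step 10 — Power factor: PF = P/|S| = 0.9999 (leading).

(a) P = 9.156 W  (b) Q = -0.09799 VAR  (c) S = 9.157 VA  (d) PF = 0.9999 (leading)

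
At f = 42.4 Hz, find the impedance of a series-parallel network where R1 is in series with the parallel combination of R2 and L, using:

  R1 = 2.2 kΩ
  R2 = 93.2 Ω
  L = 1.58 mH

Step 1 — Angular frequency: ω = 2π·f = 2π·42.4 = 266.4 rad/s.
Step 2 — Component impedances:
  R1: Z = R = 2200 Ω
  R2: Z = R = 93.2 Ω
  L: Z = jωL = j·266.4·0.00158 = 0 + j0.4209 Ω
Step 3 — Parallel branch: R2 || L = 1/(1/R2 + 1/L) = 0.001901 + j0.4209 Ω.
Step 4 — Series with R1: Z_total = R1 + (R2 || L) = 2200 + j0.4209 Ω = 2200∠0.0° Ω.

Z = 2200 + j0.4209 Ω = 2200∠0.0° Ω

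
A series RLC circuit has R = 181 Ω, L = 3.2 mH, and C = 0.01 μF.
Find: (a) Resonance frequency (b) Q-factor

Step 1 — Resonance condition Im(Z)=0 gives ω₀ = 1/√(LC).
Step 2 — ω₀ = 1/√(0.0032·1e-08) = 1.768e+05 rad/s.
Step 3 — f₀ = ω₀/(2π) = 2.813e+04 Hz.
Step 4 — Series Q: Q = ω₀L/R = 1.768e+05·0.0032/181 = 3.125.

(a) f₀ = 2.813e+04 Hz  (b) Q = 3.125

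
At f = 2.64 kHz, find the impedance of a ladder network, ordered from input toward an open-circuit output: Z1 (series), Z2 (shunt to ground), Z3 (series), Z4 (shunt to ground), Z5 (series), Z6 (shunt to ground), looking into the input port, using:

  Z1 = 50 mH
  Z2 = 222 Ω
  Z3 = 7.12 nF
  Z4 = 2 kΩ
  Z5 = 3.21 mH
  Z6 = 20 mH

Step 1 — Angular frequency: ω = 2π·f = 2π·2640 = 1.659e+04 rad/s.
Step 2 — Component impedances:
  Z1: Z = jωL = j·1.659e+04·0.05 = 0 + j829.4 Ω
  Z2: Z = R = 222 Ω
  Z3: Z = 1/(jωC) = -j/(ω·C) = 0 - j8467 Ω
  Z4: Z = R = 2000 Ω
  Z5: Z = jωL = j·1.659e+04·0.00321 = 0 + j53.25 Ω
  Z6: Z = jωL = j·1.659e+04·0.02 = 0 + j331.8 Ω
Step 3 — Ladder network (open output): work backward from the far end, alternating series and parallel combinations. Z_in = 221.8 + j823.3 Ω = 852.6∠74.9° Ω.

Z = 221.8 + j823.3 Ω = 852.6∠74.9° Ω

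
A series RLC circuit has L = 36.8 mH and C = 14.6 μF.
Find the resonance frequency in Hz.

Step 1 — Resonance condition Im(Z)=0 gives ω₀ = 1/√(LC).
Step 2 — ω₀ = 1/√(0.0368·1.46e-05) = 1364 rad/s.
Step 3 — f₀ = ω₀/(2π) = 217.1 Hz.

f₀ = 217.1 Hz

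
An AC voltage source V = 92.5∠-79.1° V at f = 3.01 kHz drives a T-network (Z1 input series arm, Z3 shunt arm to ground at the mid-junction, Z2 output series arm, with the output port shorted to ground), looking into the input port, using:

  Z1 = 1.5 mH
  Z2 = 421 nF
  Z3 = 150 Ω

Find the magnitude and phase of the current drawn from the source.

Step 1 — Angular frequency: ω = 2π·f = 2π·3010 = 1.891e+04 rad/s.
Step 2 — Component impedances:
  Z1: Z = jωL = j·1.891e+04·0.0015 = 0 + j28.37 Ω
  Z2: Z = 1/(jωC) = -j/(ω·C) = 0 - j125.6 Ω
  Z3: Z = R = 150 Ω
Step 3 — With the output port shorted to ground, the output series arm Z2 runs from the junction to ground; the shunt arm Z3 also runs from the junction to ground. They appear in parallel: Z3 || Z2 = 61.82 - j73.83 Ω.
Step 4 — Series with input arm Z1: Z_in = Z1 + (Z3 || Z2) = 61.82 - j45.46 Ω = 76.74∠-36.3° Ω.
Step 5 — Source phasor: V = 92.5∠-79.1° V = 17.49 - j90.83 V.
Step 6 — Ohm's law: I = V / Z_total = (17.49 - j90.83) / (61.82 - j45.46) = 0.8849 - j0.8185 A.
Step 7 — Convert to polar: |I| = 1.205 A, ∠I = -42.8°.

I = 1.205∠-42.8° A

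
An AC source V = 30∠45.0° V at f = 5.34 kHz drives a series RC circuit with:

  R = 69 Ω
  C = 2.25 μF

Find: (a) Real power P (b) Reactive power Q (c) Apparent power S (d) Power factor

Step 1 — Angular frequency: ω = 2π·f = 2π·5340 = 3.355e+04 rad/s.
Step 2 — Component impedances:
  R: Z = R = 69 Ω
  C: Z = 1/(jωC) = -j/(ω·C) = 0 - j13.25 Ω
Step 3 — Series combination: Z_total = R + C = 69 - j13.25 Ω = 70.26∠-10.9° Ω.
Step 4 — Source phasor: V = 30∠45.0° V = 21.21 + j21.21 V.
Step 5 — Current: I = V / Z = 0.2396 + j0.3534 A = 0.427∠55.9° A.
Step 6 — Complex power: S = V·I* = 12.58 - j2.415 VA.
Step 7 — Real power: P = Re(S) = 12.58 W.
Step 8 — Reactive power: Q = Im(S) = -2.415 VAR.
Step 9 — Apparent power: |S| = 12.81 VA.
Step 10 — Power factor: PF = P/|S| = 0.9821 (leading).

(a) P = 12.58 W  (b) Q = -2.415 VAR  (c) S = 12.81 VA  (d) PF = 0.9821 (leading)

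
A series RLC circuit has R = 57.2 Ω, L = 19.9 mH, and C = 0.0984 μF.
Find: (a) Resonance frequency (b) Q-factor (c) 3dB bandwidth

Step 1 — Resonance condition Im(Z)=0 gives ω₀ = 1/√(LC).
Step 2 — ω₀ = 1/√(0.0199·9.84e-08) = 2.26e+04 rad/s.
Step 3 — f₀ = ω₀/(2π) = 3597 Hz.
Step 4 — Series Q: Q = ω₀L/R = 2.26e+04·0.0199/57.2 = 7.862.
Step 5 — 3dB bandwidth: Δω = ω₀/Q = 2874 rad/s; BW = Δω/(2π) = 457.5 Hz.

(a) f₀ = 3597 Hz  (b) Q = 7.862  (c) BW = 457.5 Hz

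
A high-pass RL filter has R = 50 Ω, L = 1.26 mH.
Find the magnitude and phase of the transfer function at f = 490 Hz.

Step 1 — Angular frequency: ω = 2π·490 = 3079 rad/s.
Step 2 — Transfer function: H(jω) = jωL/(R + jωL).
Step 3 — Numerator jωL = j·3.879; denominator R + jωL = 50 + j3.879.
Step 4 — H = 0.005983 + j0.07712.
Step 5 — Magnitude: |H| = 0.07735 (-22.2 dB); phase: φ = 85.6°.

|H| = 0.07735 (-22.2 dB), φ = 85.6°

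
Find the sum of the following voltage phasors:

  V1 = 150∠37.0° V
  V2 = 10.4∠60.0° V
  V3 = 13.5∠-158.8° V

Step 1 — Convert each phasor to rectangular form:
  V1 = 150·(cos(37.0°) + j·sin(37.0°)) = 119.8 + j90.27 V
  V2 = 10.4·(cos(60.0°) + j·sin(60.0°)) = 5.2 + j9.007 V
  V3 = 13.5·(cos(-158.8°) + j·sin(-158.8°)) = -12.59 - j4.882 V
Step 2 — Sum components: V_total = 112.4 + j94.4 V.
Step 3 — Convert to polar: |V_total| = 146.8 V, ∠V_total = 40.0°.

V_total = 146.8∠40.0° V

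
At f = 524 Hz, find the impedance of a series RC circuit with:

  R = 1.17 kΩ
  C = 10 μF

Step 1 — Angular frequency: ω = 2π·f = 2π·524 = 3292 rad/s.
Step 2 — Component impedances:
  R: Z = R = 1170 Ω
  C: Z = 1/(jωC) = -j/(ω·C) = 0 - j30.37 Ω
Step 3 — Series combination: Z_total = R + C = 1170 - j30.37 Ω = 1170∠-1.5° Ω.

Z = 1170 - j30.37 Ω = 1170∠-1.5° Ω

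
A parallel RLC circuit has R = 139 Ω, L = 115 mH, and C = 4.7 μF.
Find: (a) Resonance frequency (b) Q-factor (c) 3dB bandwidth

Step 1 — Resonance: ω₀ = 1/√(LC) = 1/√(0.115·4.7e-06) = 1360 rad/s.
Step 2 — f₀ = ω₀/(2π) = 216.5 Hz.
Step 3 — Parallel Q: Q = R/(ω₀L) = 139/(1360·0.115) = 0.8886.
Step 4 — Bandwidth: Δω = ω₀/Q = 1531 rad/s; BW = Δω/(2π) = 243.6 Hz.

(a) f₀ = 216.5 Hz  (b) Q = 0.8886  (c) BW = 243.6 Hz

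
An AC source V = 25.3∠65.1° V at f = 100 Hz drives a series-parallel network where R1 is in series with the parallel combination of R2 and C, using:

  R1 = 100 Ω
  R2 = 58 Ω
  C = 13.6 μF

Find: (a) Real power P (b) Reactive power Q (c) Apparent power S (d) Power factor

Step 1 — Angular frequency: ω = 2π·f = 2π·100 = 628.3 rad/s.
Step 2 — Component impedances:
  R1: Z = R = 100 Ω
  R2: Z = R = 58 Ω
  C: Z = 1/(jωC) = -j/(ω·C) = 0 - j117 Ω
Step 3 — Parallel branch: R2 || C = 1/(1/R2 + 1/C) = 46.56 - j23.08 Ω.
Step 4 — Series with R1: Z_total = R1 + (R2 || C) = 146.6 - j23.08 Ω = 148.4∠-8.9° Ω.
Step 5 — Source phasor: V = 25.3∠65.1° V = 10.65 + j22.95 V.
Step 6 — Current: I = V / Z = 0.04686 + j0.164 A = 0.1705∠74.0° A.
Step 7 — Complex power: S = V·I* = 4.262 - j0.671 VA.
Step 8 — Real power: P = Re(S) = 4.262 W.
Step 9 — Reactive power: Q = Im(S) = -0.671 VAR.
Step 10 — Apparent power: |S| = 4.314 VA.
Step 11 — Power factor: PF = P/|S| = 0.9878 (leading).

(a) P = 4.262 W  (b) Q = -0.671 VAR  (c) S = 4.314 VA  (d) PF = 0.9878 (leading)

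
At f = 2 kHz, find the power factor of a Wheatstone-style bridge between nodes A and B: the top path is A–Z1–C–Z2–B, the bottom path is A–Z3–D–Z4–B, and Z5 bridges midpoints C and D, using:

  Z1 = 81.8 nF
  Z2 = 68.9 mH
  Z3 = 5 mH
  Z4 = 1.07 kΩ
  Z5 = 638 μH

Step 1 — Angular frequency: ω = 2π·f = 2π·2000 = 1.257e+04 rad/s.
Step 2 — Component impedances:
  Z1: Z = 1/(jωC) = -j/(ω·C) = 0 - j972.8 Ω
  Z2: Z = jωL = j·1.257e+04·0.0689 = 0 + j865.8 Ω
  Z3: Z = jωL = j·1.257e+04·0.005 = 0 + j62.83 Ω
  Z4: Z = R = 1070 Ω
  Z5: Z = jωL = j·1.257e+04·0.000638 = 0 + j8.017 Ω
Step 3 — Bridge requires nodal analysis (the Z5 bridge couples midpoints C and D, so the two paths cannot be reduced to a simple series/parallel combination). Setting node B to ground and injecting 1 A at node A, the 3-node admittance system at A, C, D solves to V_A = Z_AB = 428.7 + j592.1 Ω = 731∠54.1° Ω.
Step 4 — Power factor: PF = cos(φ) = Re(Z)/|Z| = 428.7/731 = 0.5865.
Step 5 — Type: Im(Z) = 592.1 ⇒ lagging (phase φ = 54.1°).

PF = 0.5865 (lagging, φ = 54.1°)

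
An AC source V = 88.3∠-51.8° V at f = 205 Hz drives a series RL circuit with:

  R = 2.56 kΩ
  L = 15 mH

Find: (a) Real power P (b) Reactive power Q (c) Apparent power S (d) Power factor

Step 1 — Angular frequency: ω = 2π·f = 2π·205 = 1288 rad/s.
Step 2 — Component impedances:
  R: Z = R = 2560 Ω
  L: Z = jωL = j·1288·0.015 = 0 + j19.32 Ω
Step 3 — Series combination: Z_total = R + L = 2560 + j19.32 Ω = 2560∠0.4° Ω.
Step 4 — Source phasor: V = 88.3∠-51.8° V = 54.61 - j69.39 V.
Step 5 — Current: I = V / Z = 0.02112 - j0.02727 A = 0.03449∠-52.2° A.
Step 6 — Complex power: S = V·I* = 3.045 + j0.02298 VA.
Step 7 — Real power: P = Re(S) = 3.045 W.
Step 8 — Reactive power: Q = Im(S) = 0.02298 VAR.
Step 9 — Apparent power: |S| = 3.046 VA.
Step 10 — Power factor: PF = P/|S| = 1 (lagging).

(a) P = 3.045 W  (b) Q = 0.02298 VAR  (c) S = 3.046 VA  (d) PF = 1 (lagging)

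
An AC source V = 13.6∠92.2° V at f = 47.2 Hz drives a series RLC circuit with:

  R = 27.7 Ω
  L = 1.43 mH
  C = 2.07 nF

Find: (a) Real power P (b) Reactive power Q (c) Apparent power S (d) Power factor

Step 1 — Angular frequency: ω = 2π·f = 2π·47.2 = 296.6 rad/s.
Step 2 — Component impedances:
  R: Z = R = 27.7 Ω
  L: Z = jωL = j·296.6·0.00143 = 0 + j0.4241 Ω
  C: Z = 1/(jωC) = -j/(ω·C) = 0 - j1.629e+06 Ω
Step 3 — Series combination: Z_total = R + L + C = 27.7 - j1.629e+06 Ω = 1.629e+06∠-90.0° Ω.
Step 4 — Source phasor: V = 13.6∠92.2° V = -0.5221 + j13.59 V.
Step 5 — Current: I = V / Z = -8.343e-06 - j3.204e-07 A = 8.349e-06∠-177.8° A.
Step 6 — Complex power: S = V·I* = 1.931e-09 - j0.0001135 VA.
Step 7 — Real power: P = Re(S) = 1.931e-09 W.
Step 8 — Reactive power: Q = Im(S) = -0.0001135 VAR.
Step 9 — Apparent power: |S| = 0.0001135 VA.
Step 10 — Power factor: PF = P/|S| = 1.7e-05 (leading).

(a) P = 1.931e-09 W  (b) Q = -0.0001135 VAR  (c) S = 0.0001135 VA  (d) PF = 1.7e-05 (leading)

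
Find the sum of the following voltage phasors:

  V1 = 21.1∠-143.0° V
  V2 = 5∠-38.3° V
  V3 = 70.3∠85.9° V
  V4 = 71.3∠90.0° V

Step 1 — Convert each phasor to rectangular form:
  V1 = 21.1·(cos(-143.0°) + j·sin(-143.0°)) = -16.85 - j12.7 V
  V2 = 5·(cos(-38.3°) + j·sin(-38.3°)) = 3.924 - j3.099 V
  V3 = 70.3·(cos(85.9°) + j·sin(85.9°)) = 5.026 + j70.12 V
  V4 = 71.3·(cos(90.0°) + j·sin(90.0°)) = 0 + j71.3 V
Step 2 — Sum components: V_total = -7.901 + j125.6 V.
Step 3 — Convert to polar: |V_total| = 125.9 V, ∠V_total = 93.6°.

V_total = 125.9∠93.6° V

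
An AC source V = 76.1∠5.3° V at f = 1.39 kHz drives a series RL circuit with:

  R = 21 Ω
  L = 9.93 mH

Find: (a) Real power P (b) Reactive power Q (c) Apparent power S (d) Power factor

Step 1 — Angular frequency: ω = 2π·f = 2π·1390 = 8734 rad/s.
Step 2 — Component impedances:
  R: Z = R = 21 Ω
  L: Z = jωL = j·8734·0.00993 = 0 + j86.72 Ω
Step 3 — Series combination: Z_total = R + L = 21 + j86.72 Ω = 89.23∠76.4° Ω.
Step 4 — Source phasor: V = 76.1∠5.3° V = 75.77 + j7.029 V.
Step 5 — Current: I = V / Z = 0.2764 - j0.8068 A = 0.8528∠-71.1° A.
Step 6 — Complex power: S = V·I* = 15.27 + j63.08 VA.
Step 7 — Real power: P = Re(S) = 15.27 W.
Step 8 — Reactive power: Q = Im(S) = 63.08 VAR.
Step 9 — Apparent power: |S| = 64.9 VA.
Step 10 — Power factor: PF = P/|S| = 0.2353 (lagging).

(a) P = 15.27 W  (b) Q = 63.08 VAR  (c) S = 64.9 VA  (d) PF = 0.2353 (lagging)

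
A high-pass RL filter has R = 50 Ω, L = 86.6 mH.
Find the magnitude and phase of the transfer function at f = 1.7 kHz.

Step 1 — Angular frequency: ω = 2π·1700 = 1.068e+04 rad/s.
Step 2 — Transfer function: H(jω) = jωL/(R + jωL).
Step 3 — Numerator jωL = j·925; denominator R + jωL = 50 + j925.
Step 4 — H = 0.9971 + j0.0539.
Step 5 — Magnitude: |H| = 0.9985 (-0.0 dB); phase: φ = 3.1°.

|H| = 0.9985 (-0.0 dB), φ = 3.1°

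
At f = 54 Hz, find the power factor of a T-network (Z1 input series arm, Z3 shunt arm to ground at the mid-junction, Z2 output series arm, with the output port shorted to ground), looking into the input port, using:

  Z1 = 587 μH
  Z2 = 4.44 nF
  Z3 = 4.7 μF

Step 1 — Angular frequency: ω = 2π·f = 2π·54 = 339.3 rad/s.
Step 2 — Component impedances:
  Z1: Z = jωL = j·339.3·0.000587 = 0 + j0.1992 Ω
  Z2: Z = 1/(jωC) = -j/(ω·C) = 0 - j6.638e+05 Ω
  Z3: Z = 1/(jωC) = -j/(ω·C) = 0 - j627.1 Ω
Step 3 — With the output port shorted to ground, the output series arm Z2 runs from the junction to ground; the shunt arm Z3 also runs from the junction to ground. They appear in parallel: Z3 || Z2 = 0 - j626.5 Ω.
Step 4 — Series with input arm Z1: Z_in = Z1 + (Z3 || Z2) = 0 - j626.3 Ω = 626.3∠-90.0° Ω.
Step 5 — Power factor: PF = cos(φ) = Re(Z)/|Z| = 0/626.3 = 0.
Step 6 — Type: Im(Z) = -626.3 ⇒ leading (phase φ = -90.0°).

PF = 0 (leading, φ = -90.0°)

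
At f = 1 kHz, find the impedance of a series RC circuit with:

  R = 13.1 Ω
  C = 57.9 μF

Step 1 — Angular frequency: ω = 2π·f = 2π·1000 = 6283 rad/s.
Step 2 — Component impedances:
  R: Z = R = 13.1 Ω
  C: Z = 1/(jωC) = -j/(ω·C) = 0 - j2.749 Ω
Step 3 — Series combination: Z_total = R + C = 13.1 - j2.749 Ω = 13.39∠-11.9° Ω.

Z = 13.1 - j2.749 Ω = 13.39∠-11.9° Ω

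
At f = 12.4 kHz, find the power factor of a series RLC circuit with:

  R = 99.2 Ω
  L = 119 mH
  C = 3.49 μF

Step 1 — Angular frequency: ω = 2π·f = 2π·1.24e+04 = 7.791e+04 rad/s.
Step 2 — Component impedances:
  R: Z = R = 99.2 Ω
  L: Z = jωL = j·7.791e+04·0.119 = 0 + j9271 Ω
  C: Z = 1/(jωC) = -j/(ω·C) = 0 - j3.678 Ω
Step 3 — Series combination: Z_total = R + L + C = 99.2 + j9268 Ω = 9268∠89.4° Ω.
Step 4 — Power factor: PF = cos(φ) = Re(Z)/|Z| = 99.2/9268 = 0.0107.
Step 5 — Type: Im(Z) = 9268 ⇒ lagging (phase φ = 89.4°).

PF = 0.0107 (lagging, φ = 89.4°)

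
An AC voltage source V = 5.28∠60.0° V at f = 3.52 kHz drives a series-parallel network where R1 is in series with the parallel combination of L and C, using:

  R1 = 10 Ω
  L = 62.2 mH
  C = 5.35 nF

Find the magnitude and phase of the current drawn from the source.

Step 1 — Angular frequency: ω = 2π·f = 2π·3520 = 2.212e+04 rad/s.
Step 2 — Component impedances:
  R1: Z = R = 10 Ω
  L: Z = jωL = j·2.212e+04·0.0622 = 0 + j1376 Ω
  C: Z = 1/(jωC) = -j/(ω·C) = 0 - j8451 Ω
Step 3 — Parallel branch: L || C = 1/(1/L + 1/C) = 0 + j1643 Ω.
Step 4 — Series with R1: Z_total = R1 + (L || C) = 10 + j1643 Ω = 1643∠89.7° Ω.
Step 5 — Source phasor: V = 5.28∠60.0° V = 2.64 + j4.573 V.
Step 6 — Ohm's law: I = V / Z_total = (2.64 + j4.573) / (10 + j1643) = 0.002793 - j0.00159 A.
Step 7 — Convert to polar: |I| = 0.003213 A, ∠I = -29.7°.

I = 0.003213∠-29.7° A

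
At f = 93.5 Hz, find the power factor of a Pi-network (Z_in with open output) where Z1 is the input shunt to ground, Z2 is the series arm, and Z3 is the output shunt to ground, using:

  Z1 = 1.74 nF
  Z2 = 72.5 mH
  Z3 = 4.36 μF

Step 1 — Angular frequency: ω = 2π·f = 2π·93.5 = 587.5 rad/s.
Step 2 — Component impedances:
  Z1: Z = 1/(jωC) = -j/(ω·C) = 0 - j9.783e+05 Ω
  Z2: Z = jωL = j·587.5·0.0725 = 0 + j42.59 Ω
  Z3: Z = 1/(jωC) = -j/(ω·C) = 0 - j390.4 Ω
Step 3 — With open output, the series arm Z2 and the output shunt Z3 appear in series to ground: Z2 + Z3 = 0 - j347.8 Ω.
Step 4 — Parallel with input shunt Z1: Z_in = Z1 || (Z2 + Z3) = 0 - j347.7 Ω = 347.7∠-90.0° Ω.
Step 5 — Power factor: PF = cos(φ) = Re(Z)/|Z| = 0/347.7 = 0.
Step 6 — Type: Im(Z) = -347.7 ⇒ leading (phase φ = -90.0°).

PF = 0 (leading, φ = -90.0°)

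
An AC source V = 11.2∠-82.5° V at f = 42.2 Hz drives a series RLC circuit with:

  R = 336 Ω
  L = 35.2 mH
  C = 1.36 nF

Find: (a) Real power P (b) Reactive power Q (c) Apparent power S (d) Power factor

Step 1 — Angular frequency: ω = 2π·f = 2π·42.2 = 265.2 rad/s.
Step 2 — Component impedances:
  R: Z = R = 336 Ω
  L: Z = jωL = j·265.2·0.0352 = 0 + j9.333 Ω
  C: Z = 1/(jωC) = -j/(ω·C) = 0 - j2.773e+06 Ω
Step 3 — Series combination: Z_total = R + L + C = 336 - j2.773e+06 Ω = 2.773e+06∠-90.0° Ω.
Step 4 — Source phasor: V = 11.2∠-82.5° V = 1.462 - j11.1 V.
Step 5 — Current: I = V / Z = 4.004e-06 + j5.267e-07 A = 4.039e-06∠7.5° A.
Step 6 — Complex power: S = V·I* = 5.481e-09 - j4.523e-05 VA.
Step 7 — Real power: P = Re(S) = 5.481e-09 W.
Step 8 — Reactive power: Q = Im(S) = -4.523e-05 VAR.
Step 9 — Apparent power: |S| = 4.523e-05 VA.
Step 10 — Power factor: PF = P/|S| = 0.0001212 (leading).

(a) P = 5.481e-09 W  (b) Q = -4.523e-05 VAR  (c) S = 4.523e-05 VA  (d) PF = 0.0001212 (leading)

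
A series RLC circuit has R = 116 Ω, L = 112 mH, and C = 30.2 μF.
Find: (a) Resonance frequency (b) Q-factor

Step 1 — Resonance condition Im(Z)=0 gives ω₀ = 1/√(LC).
Step 2 — ω₀ = 1/√(0.112·3.02e-05) = 543.7 rad/s.
Step 3 — f₀ = ω₀/(2π) = 86.54 Hz.
Step 4 — Series Q: Q = ω₀L/R = 543.7·0.112/116 = 0.525.

(a) f₀ = 86.54 Hz  (b) Q = 0.525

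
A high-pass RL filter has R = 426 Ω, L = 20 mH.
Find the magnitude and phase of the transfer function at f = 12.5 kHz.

Step 1 — Angular frequency: ω = 2π·1.25e+04 = 7.854e+04 rad/s.
Step 2 — Transfer function: H(jω) = jωL/(R + jωL).
Step 3 — Numerator jωL = j·1571; denominator R + jωL = 426 + j1571.
Step 4 — H = 0.9315 + j0.2526.
Step 5 — Magnitude: |H| = 0.9651 (-0.3 dB); phase: φ = 15.2°.

|H| = 0.9651 (-0.3 dB), φ = 15.2°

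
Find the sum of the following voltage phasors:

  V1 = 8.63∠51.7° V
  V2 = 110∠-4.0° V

Step 1 — Convert each phasor to rectangular form:
  V1 = 8.63·(cos(51.7°) + j·sin(51.7°)) = 5.349 + j6.773 V
  V2 = 110·(cos(-4.0°) + j·sin(-4.0°)) = 109.7 - j7.673 V
Step 2 — Sum components: V_total = 115.1 - j0.9006 V.
Step 3 — Convert to polar: |V_total| = 115.1 V, ∠V_total = -0.4°.

V_total = 115.1∠-0.4° V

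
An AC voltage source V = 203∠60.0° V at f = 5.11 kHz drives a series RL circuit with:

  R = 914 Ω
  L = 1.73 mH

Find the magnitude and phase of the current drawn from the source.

Step 1 — Angular frequency: ω = 2π·f = 2π·5110 = 3.211e+04 rad/s.
Step 2 — Component impedances:
  R: Z = R = 914 Ω
  L: Z = jωL = j·3.211e+04·0.00173 = 0 + j55.55 Ω
Step 3 — Series combination: Z_total = R + L = 914 + j55.55 Ω = 915.7∠3.5° Ω.
Step 4 — Source phasor: V = 203∠60.0° V = 101.5 + j175.8 V.
Step 5 — Ohm's law: I = V / Z_total = (101.5 + j175.8) / (914 + j55.55) = 0.1223 + j0.1849 A.
Step 6 — Convert to polar: |I| = 0.2217 A, ∠I = 56.5°.

I = 0.2217∠56.5° A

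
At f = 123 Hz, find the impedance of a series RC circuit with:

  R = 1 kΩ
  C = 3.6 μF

Step 1 — Angular frequency: ω = 2π·f = 2π·123 = 772.8 rad/s.
Step 2 — Component impedances:
  R: Z = R = 1000 Ω
  C: Z = 1/(jωC) = -j/(ω·C) = 0 - j359.4 Ω
Step 3 — Series combination: Z_total = R + C = 1000 - j359.4 Ω = 1063∠-19.8° Ω.

Z = 1000 - j359.4 Ω = 1063∠-19.8° Ω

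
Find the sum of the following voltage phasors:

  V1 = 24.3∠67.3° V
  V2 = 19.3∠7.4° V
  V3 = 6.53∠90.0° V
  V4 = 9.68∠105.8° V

Step 1 — Convert each phasor to rectangular form:
  V1 = 24.3·(cos(67.3°) + j·sin(67.3°)) = 9.378 + j22.42 V
  V2 = 19.3·(cos(7.4°) + j·sin(7.4°)) = 19.14 + j2.486 V
  V3 = 6.53·(cos(90.0°) + j·sin(90.0°)) = 0 + j6.53 V
  V4 = 9.68·(cos(105.8°) + j·sin(105.8°)) = -2.636 + j9.314 V
Step 2 — Sum components: V_total = 25.88 + j40.75 V.
Step 3 — Convert to polar: |V_total| = 48.27 V, ∠V_total = 57.6°.

V_total = 48.27∠57.6° V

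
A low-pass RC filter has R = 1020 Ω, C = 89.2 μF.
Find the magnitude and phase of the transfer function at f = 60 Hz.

Step 1 — Angular frequency: ω = 2π·60 = 377 rad/s.
Step 2 — Transfer function: H(jω) = 1/(1 + jωRC).
Step 3 — Denominator: 1 + jωRC = 1 + j·377·1020·8.92e-05 = 1 + j34.3.
Step 4 — H = 0.0008493 - j0.02913.
Step 5 — Magnitude: |H| = 0.02914 (-30.7 dB); phase: φ = -88.3°.

|H| = 0.02914 (-30.7 dB), φ = -88.3°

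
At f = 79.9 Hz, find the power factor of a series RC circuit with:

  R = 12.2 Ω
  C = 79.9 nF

Step 1 — Angular frequency: ω = 2π·f = 2π·79.9 = 502 rad/s.
Step 2 — Component impedances:
  R: Z = R = 12.2 Ω
  C: Z = 1/(jωC) = -j/(ω·C) = 0 - j2.493e+04 Ω
Step 3 — Series combination: Z_total = R + C = 12.2 - j2.493e+04 Ω = 2.493e+04∠-90.0° Ω.
Step 4 — Power factor: PF = cos(φ) = Re(Z)/|Z| = 12.2/2.493e+04 = 0.0004894.
Step 5 — Type: Im(Z) = -2.493e+04 ⇒ leading (phase φ = -90.0°).

PF = 0.0004894 (leading, φ = -90.0°)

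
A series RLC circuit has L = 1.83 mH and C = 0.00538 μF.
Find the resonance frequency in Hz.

Step 1 — Resonance condition Im(Z)=0 gives ω₀ = 1/√(LC).
Step 2 — ω₀ = 1/√(0.00183·5.38e-09) = 3.187e+05 rad/s.
Step 3 — f₀ = ω₀/(2π) = 5.072e+04 Hz.

f₀ = 5.072e+04 Hz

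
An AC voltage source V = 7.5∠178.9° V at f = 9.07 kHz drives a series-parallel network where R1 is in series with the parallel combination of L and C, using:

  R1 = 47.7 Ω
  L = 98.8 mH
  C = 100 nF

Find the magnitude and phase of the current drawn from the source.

Step 1 — Angular frequency: ω = 2π·f = 2π·9070 = 5.699e+04 rad/s.
Step 2 — Component impedances:
  R1: Z = R = 47.7 Ω
  L: Z = jωL = j·5.699e+04·0.0988 = 0 + j5630 Ω
  C: Z = 1/(jωC) = -j/(ω·C) = 0 - j175.5 Ω
Step 3 — Parallel branch: L || C = 1/(1/L + 1/C) = 0 - j181.1 Ω.
Step 4 — Series with R1: Z_total = R1 + (L || C) = 47.7 - j181.1 Ω = 187.3∠-75.2° Ω.
Step 5 — Source phasor: V = 7.5∠178.9° V = -7.499 + j0.144 V.
Step 6 — Ohm's law: I = V / Z_total = (-7.499 + j0.144) / (47.7 - j181.1) = -0.01094 - j0.03852 A.
Step 7 — Convert to polar: |I| = 0.04004 A, ∠I = -105.9°.

I = 0.04004∠-105.9° A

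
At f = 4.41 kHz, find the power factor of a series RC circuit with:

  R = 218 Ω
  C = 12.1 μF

Step 1 — Angular frequency: ω = 2π·f = 2π·4410 = 2.771e+04 rad/s.
Step 2 — Component impedances:
  R: Z = R = 218 Ω
  C: Z = 1/(jωC) = -j/(ω·C) = 0 - j2.983 Ω
Step 3 — Series combination: Z_total = R + C = 218 - j2.983 Ω = 218∠-0.8° Ω.
Step 4 — Power factor: PF = cos(φ) = Re(Z)/|Z| = 218/218.02 = 0.9999.
Step 5 — Type: Im(Z) = -2.983 ⇒ leading (phase φ = -0.8°).

PF = 0.9999 (leading, φ = -0.8°)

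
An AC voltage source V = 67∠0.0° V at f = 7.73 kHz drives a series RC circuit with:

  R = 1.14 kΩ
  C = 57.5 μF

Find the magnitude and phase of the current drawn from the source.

Step 1 — Angular frequency: ω = 2π·f = 2π·7730 = 4.857e+04 rad/s.
Step 2 — Component impedances:
  R: Z = R = 1140 Ω
  C: Z = 1/(jωC) = -j/(ω·C) = 0 - j0.3581 Ω
Step 3 — Series combination: Z_total = R + C = 1140 - j0.3581 Ω = 1140∠-0.0° Ω.
Step 4 — Source phasor: V = 67∠0.0° V = 67 V.
Step 5 — Ohm's law: I = V / Z_total = (67) / (1140 - j0.3581) = 0.05877 + j1.846e-05 A.
Step 6 — Convert to polar: |I| = 0.05877 A, ∠I = 0.0°.

I = 0.05877∠0.0° A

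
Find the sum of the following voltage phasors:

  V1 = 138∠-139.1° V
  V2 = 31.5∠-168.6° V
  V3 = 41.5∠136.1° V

Step 1 — Convert each phasor to rectangular form:
  V1 = 138·(cos(-139.1°) + j·sin(-139.1°)) = -104.3 - j90.35 V
  V2 = 31.5·(cos(-168.6°) + j·sin(-168.6°)) = -30.88 - j6.226 V
  V3 = 41.5·(cos(136.1°) + j·sin(136.1°)) = -29.9 + j28.78 V
Step 2 — Sum components: V_total = -165.1 - j67.8 V.
Step 3 — Convert to polar: |V_total| = 178.5 V, ∠V_total = -157.7°.

V_total = 178.5∠-157.7° V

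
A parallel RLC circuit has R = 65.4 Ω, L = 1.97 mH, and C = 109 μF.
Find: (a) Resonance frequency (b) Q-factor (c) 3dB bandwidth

Step 1 — Resonance: ω₀ = 1/√(LC) = 1/√(0.00197·0.000109) = 2158 rad/s.
Step 2 — f₀ = ω₀/(2π) = 343.5 Hz.
Step 3 — Parallel Q: Q = R/(ω₀L) = 65.4/(2158·0.00197) = 15.38.
Step 4 — Bandwidth: Δω = ω₀/Q = 140.3 rad/s; BW = Δω/(2π) = 22.33 Hz.

(a) f₀ = 343.5 Hz  (b) Q = 15.38  (c) BW = 22.33 Hz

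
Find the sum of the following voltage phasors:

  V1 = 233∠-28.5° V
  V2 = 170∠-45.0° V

Step 1 — Convert each phasor to rectangular form:
  V1 = 233·(cos(-28.5°) + j·sin(-28.5°)) = 204.8 - j111.2 V
  V2 = 170·(cos(-45.0°) + j·sin(-45.0°)) = 120.2 - j120.2 V
Step 2 — Sum components: V_total = 325 - j231.4 V.
Step 3 — Convert to polar: |V_total| = 398.9 V, ∠V_total = -35.5°.

V_total = 398.9∠-35.5° V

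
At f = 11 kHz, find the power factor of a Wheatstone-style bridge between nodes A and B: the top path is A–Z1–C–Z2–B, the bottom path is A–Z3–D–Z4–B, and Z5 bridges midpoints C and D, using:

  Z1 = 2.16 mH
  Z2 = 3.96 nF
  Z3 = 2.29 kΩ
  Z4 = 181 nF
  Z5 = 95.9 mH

Step 1 — Angular frequency: ω = 2π·f = 2π·1.1e+04 = 6.912e+04 rad/s.
Step 2 — Component impedances:
  Z1: Z = jωL = j·6.912e+04·0.00216 = 0 + j149.3 Ω
  Z2: Z = 1/(jωC) = -j/(ω·C) = 0 - j3654 Ω
  Z3: Z = R = 2290 Ω
  Z4: Z = 1/(jωC) = -j/(ω·C) = 0 - j79.94 Ω
  Z5: Z = jωL = j·6.912e+04·0.0959 = 0 + j6628 Ω
Step 3 — Bridge requires nodal analysis (the Z5 bridge couples midpoints C and D, so the two paths cannot be reduced to a simple series/parallel combination). Setting node B to ground and injecting 1 A at node A, the 3-node admittance system at A, C, D solves to V_A = Z_AB = 2040 - j634.2 Ω = 2136∠-17.3° Ω.
Step 4 — Power factor: PF = cos(φ) = Re(Z)/|Z| = 2039.7/2136 = 0.9549.
Step 5 — Type: Im(Z) = -634.2 ⇒ leading (phase φ = -17.3°).

PF = 0.9549 (leading, φ = -17.3°)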